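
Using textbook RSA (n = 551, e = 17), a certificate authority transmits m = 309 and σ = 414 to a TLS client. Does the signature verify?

Squares mod 551: σ^1≡414, σ^2≡35, σ^4≡123, σ^8≡252, σ^16≡139
17 = 16 + 1, so σ^17 ≡ 139·414 ≡ 242 (mod 551)
σ^17 mod 551 = 242, but m = 309.

does not verify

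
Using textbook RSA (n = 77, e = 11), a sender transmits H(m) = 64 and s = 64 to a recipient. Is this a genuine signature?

s^2 ≡ 64^2 = 4096 ≡ 15
s^4 ≡ 15^2 = 225 ≡ 71
s^8 ≡ 71^2 = 5041 ≡ 36
11 = 8 + 2 + 1, so s^11 ≡ 36·15·64 ≡ 64 (mod 77)
s^11 mod 77 = 64 matches H(m).

genuine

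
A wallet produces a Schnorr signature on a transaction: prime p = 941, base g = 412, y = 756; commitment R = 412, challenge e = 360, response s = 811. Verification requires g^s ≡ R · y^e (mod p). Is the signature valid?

valid

g^s mod p:
412^2 = 169744 ≡ 364
412^4 ≡ 364^2 = 132496 ≡ 756
412^8 ≡ 756^2 = 571536 ≡ 349
412^16 ≡ 349^2 = 121801 ≡ 412
412^32 ≡ 412^2 = 169744 ≡ 364
412^64 ≡ 364^2 = 132496 ≡ 756
412^128 ≡ 756^2 = 571536 ≡ 349
412^256 ≡ 349^2 = 121801 ≡ 412
412^512 ≡ 412^2 = 169744 ≡ 364
811 = 512 + 256 + 32 + 8 + 2 + 1, so 412^811 ≡ 364·412·364·349·364·412 ≡ 412 (mod 941)
R · y^e mod p:
756^2 = 571536 ≡ 349
756^4 ≡ 349^2 = 121801 ≡ 412
756^8 ≡ 412^2 = 169744 ≡ 364
756^16 ≡ 364^2 = 132496 ≡ 756
756^32 ≡ 756^2 = 571536 ≡ 349
756^64 ≡ 349^2 = 121801 ≡ 412
756^128 ≡ 412^2 = 169744 ≡ 364
756^256 ≡ 364^2 = 132496 ≡ 756
360 = 256 + 64 + 32 + 8, so 756^360 ≡ 756·412·349·364 ≡ 1 (mod 941)
412·1 = 412 ≡ 412 (mod 941)
412 ≡ 412 (mod 941); signature holds.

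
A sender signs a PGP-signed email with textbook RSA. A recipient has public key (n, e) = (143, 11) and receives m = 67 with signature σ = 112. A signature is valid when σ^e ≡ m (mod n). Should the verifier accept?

σ^2 ≡ 112^2 = 12544 ≡ 103
σ^4 ≡ 103^2 = 10609 ≡ 27
σ^8 ≡ 27^2 = 729 ≡ 14
11 = 8 + 2 + 1, so σ^11 ≡ 14·103·112 ≡ 57 (mod 143)
The recovered value 57 does not match the digest 67.

reject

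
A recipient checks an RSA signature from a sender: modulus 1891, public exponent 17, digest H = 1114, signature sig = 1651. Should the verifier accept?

Squares mod 1891: sig^1≡1651, sig^2≡870, sig^4≡500, sig^8≡388, sig^16≡1155
17 = 16 + 1, so sig^17 ≡ 1155·1651 ≡ 777 (mod 1891)
777 ≠ 1114, so verification fails.

reject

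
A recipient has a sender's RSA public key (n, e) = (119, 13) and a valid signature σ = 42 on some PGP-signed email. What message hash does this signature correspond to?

77

σ^2 ≡ 42^2 = 1764 ≡ 98
σ^4 ≡ 98^2 = 9604 ≡ 84
σ^8 ≡ 84^2 = 7056 ≡ 35
13 = 8 + 4 + 1, so σ^13 ≡ 35·84·42 ≡ 77 (mod 119)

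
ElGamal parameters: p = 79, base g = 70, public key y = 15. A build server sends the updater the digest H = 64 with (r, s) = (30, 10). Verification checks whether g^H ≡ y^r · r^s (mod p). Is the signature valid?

Left side g^H mod p:
70^2 = 4900 ≡ 2
70^4 ≡ 2^2 = 4
70^8 ≡ 4^2 = 16
70^16 ≡ 16^2 = 256 ≡ 19
70^32 ≡ 19^2 = 361 ≡ 45
70^64 ≡ 45^2 = 2025 ≡ 50
Right side y^r · r^s mod p:
15^2 = 225 ≡ 67
15^4 ≡ 67^2 = 4489 ≡ 65
15^8 ≡ 65^2 = 4225 ≡ 38
15^16 ≡ 38^2 = 1444 ≡ 22
30 = 16 + 8 + 4 + 2, so 15^30 ≡ 22·38·65·67 ≡ 65 (mod 79)
30^2 = 900 ≡ 31
30^4 ≡ 31^2 = 961 ≡ 13
30^8 ≡ 13^2 = 169 ≡ 11
10 = 8 + 2, so 30^10 ≡ 11·31 ≡ 25 (mod 79)
65·25 = 1625 ≡ 45 (mod 79)
50 ≠ 45, so verification fails.

invalid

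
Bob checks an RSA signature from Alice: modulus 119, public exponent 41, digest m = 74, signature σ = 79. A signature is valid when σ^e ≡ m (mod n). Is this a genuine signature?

σ^41 mod 119 = 74
σ^41 mod 119 = 74 matches m.

genuine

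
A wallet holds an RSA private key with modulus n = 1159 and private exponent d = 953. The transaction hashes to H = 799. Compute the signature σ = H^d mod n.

H^2 ≡ 799^2 = 638401 ≡ 951
H^4 ≡ 951^2 = 904401 ≡ 381
H^8 ≡ 381^2 = 145161 ≡ 286
H^16 ≡ 286^2 = 81796 ≡ 666
H^32 ≡ 666^2 = 443556 ≡ 818
H^64 ≡ 818^2 = 669124 ≡ 381
H^128 ≡ 381^2 = 145161 ≡ 286
H^256 ≡ 286^2 = 81796 ≡ 666
H^512 ≡ 666^2 = 443556 ≡ 818
953 = 512 + 256 + 128 + 32 + 16 + 8 + 1, so H^953 ≡ 818·666·286·818·666·286·799 ≡ 96 (mod 1159)

96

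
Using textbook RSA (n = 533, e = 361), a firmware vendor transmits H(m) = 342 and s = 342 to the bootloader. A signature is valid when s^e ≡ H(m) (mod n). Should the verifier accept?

s^2 ≡ 342^2 = 116964 ≡ 237
s^4 ≡ 237^2 = 56169 ≡ 204
s^8 ≡ 204^2 = 41616 ≡ 42
s^16 ≡ 42^2 = 1764 ≡ 165
s^32 ≡ 165^2 = 27225 ≡ 42
s^64 ≡ 42^2 = 1764 ≡ 165
s^128 ≡ 165^2 = 27225 ≡ 42
s^256 ≡ 42^2 = 1764 ≡ 165
361 = 256 + 64 + 32 + 8 + 1, so s^361 ≡ 165·165·42·42·342 ≡ 342 (mod 533)
342 = H(m), so the signature checks out.

accept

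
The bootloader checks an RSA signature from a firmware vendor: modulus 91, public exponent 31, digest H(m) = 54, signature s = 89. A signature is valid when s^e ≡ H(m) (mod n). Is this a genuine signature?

genuine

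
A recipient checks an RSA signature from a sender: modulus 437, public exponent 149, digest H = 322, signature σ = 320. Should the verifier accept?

σ^2 ≡ 320^2 = 102400 ≡ 142
σ^4 ≡ 142^2 = 20164 ≡ 62
σ^8 ≡ 62^2 = 3844 ≡ 348
σ^16 ≡ 348^2 = 121104 ≡ 55
σ^32 ≡ 55^2 = 3025 ≡ 403
σ^64 ≡ 403^2 = 162409 ≡ 282
σ^128 ≡ 282^2 = 79524 ≡ 427
149 = 128 + 16 + 4 + 1, so σ^149 ≡ 427·55·62·320 ≡ 327 (mod 437)
327 ≠ 322, so verification fails.

reject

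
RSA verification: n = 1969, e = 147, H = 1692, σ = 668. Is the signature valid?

Squares mod 1969: σ^1≡668, σ^2≡1230, σ^4≡708, σ^8≡1138, σ^16≡1411, σ^32≡262, σ^64≡1698, σ^128≡588
147 = 128 + 16 + 2 + 1, so σ^147 ≡ 588·1411·1230·668 ≡ 90 (mod 1969)
The recovered value 90 does not match the digest 1692.

invalid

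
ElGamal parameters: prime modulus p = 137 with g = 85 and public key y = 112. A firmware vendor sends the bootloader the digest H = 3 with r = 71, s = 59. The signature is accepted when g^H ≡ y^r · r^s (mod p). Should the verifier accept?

reject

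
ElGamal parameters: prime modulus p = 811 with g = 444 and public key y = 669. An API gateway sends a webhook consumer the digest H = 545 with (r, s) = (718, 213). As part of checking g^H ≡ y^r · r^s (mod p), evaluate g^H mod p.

444^545 mod 811 = 211

211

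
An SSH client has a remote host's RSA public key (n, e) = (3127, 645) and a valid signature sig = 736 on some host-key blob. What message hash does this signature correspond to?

sig^2 ≡ 736^2 = 541696 ≡ 725
sig^4 ≡ 725^2 = 525625 ≡ 289
sig^8 ≡ 289^2 = 83521 ≡ 2219
sig^16 ≡ 2219^2 = 4923961 ≡ 2063
sig^32 ≡ 2063^2 = 4255969 ≡ 122
sig^64 ≡ 122^2 = 14884 ≡ 2376
sig^128 ≡ 2376^2 = 5645376 ≡ 1141
sig^256 ≡ 1141^2 = 1301881 ≡ 1049
sig^512 ≡ 1049^2 = 1100401 ≡ 2824
645 = 512 + 128 + 4 + 1, so sig^645 ≡ 2824·1141·289·736 ≡ 2749 (mod 3127)

2749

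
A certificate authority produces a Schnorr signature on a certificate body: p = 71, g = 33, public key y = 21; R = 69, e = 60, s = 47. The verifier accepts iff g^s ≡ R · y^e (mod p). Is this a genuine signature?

forged

g^s mod p:
Squares mod 71: 33^1≡33, 33^2≡24, 33^4≡8, 33^8≡64, 33^16≡49, 33^32≡58
47 = 32 + 8 + 4 + 2 + 1, so 33^47 ≡ 58·64·8·24·33 ≡ 56 (mod 71)
R · y^e mod p:
Squares mod 71: 21^1≡21, 21^2≡15, 21^4≡12, 21^8≡2, 21^16≡4, 21^32≡16
60 = 32 + 16 + 8 + 4, so 21^60 ≡ 16·4·2·12 ≡ 45 (mod 71)
69·45 = 3105 ≡ 52 (mod 71)
56 ≠ 52; the check fails.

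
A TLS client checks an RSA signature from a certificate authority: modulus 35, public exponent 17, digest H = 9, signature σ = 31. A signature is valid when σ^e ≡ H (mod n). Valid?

no

σ^2 ≡ 31^2 = 961 ≡ 16
σ^4 ≡ 16^2 = 256 ≡ 11
σ^8 ≡ 11^2 = 121 ≡ 16
σ^16 ≡ 16^2 = 256 ≡ 11
17 = 16 + 1, so σ^17 ≡ 11·31 ≡ 26 (mod 35)
The recovered value 26 does not match the digest 9.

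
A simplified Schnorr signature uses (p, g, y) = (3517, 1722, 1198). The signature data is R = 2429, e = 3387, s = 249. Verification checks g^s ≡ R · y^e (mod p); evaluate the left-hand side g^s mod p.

1485

1722^2 = 2965284 ≡ 453
1722^4 ≡ 453^2 = 205209 ≡ 1223
1722^8 ≡ 1223^2 = 1495729 ≡ 1004
1722^16 ≡ 1004^2 = 1008016 ≡ 2154
1722^32 ≡ 2154^2 = 4639716 ≡ 793
1722^64 ≡ 793^2 = 628849 ≡ 2823
1722^128 ≡ 2823^2 = 7969329 ≡ 3324
249 = 128 + 64 + 32 + 16 + 8 + 1, so 1722^249 ≡ 3324·2823·793·2154·1004·1722 ≡ 1485 (mod 3517)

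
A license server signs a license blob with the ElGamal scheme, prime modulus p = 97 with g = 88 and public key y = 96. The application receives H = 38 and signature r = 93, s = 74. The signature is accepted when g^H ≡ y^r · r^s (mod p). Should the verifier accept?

reject

Left side g^H mod p:
88^2 = 7744 ≡ 81
88^4 ≡ 81^2 = 6561 ≡ 62
88^8 ≡ 62^2 = 3844 ≡ 61
88^16 ≡ 61^2 = 3721 ≡ 35
88^32 ≡ 35^2 = 1225 ≡ 61
38 = 32 + 4 + 2, so 88^38 ≡ 61·62·81 ≡ 16 (mod 97)
Right side y^r · r^s mod p:
96^2 = 9216 ≡ 1
96^4 ≡ 1^2 = 1
96^8 ≡ 1^2 = 1
96^16 ≡ 1^2 = 1
96^32 ≡ 1^2 = 1
96^64 ≡ 1^2 = 1
93 = 64 + 16 + 8 + 4 + 1, so 96^93 ≡ 1·1·1·1·96 ≡ 96 (mod 97)
93^2 = 8649 ≡ 16
93^4 ≡ 16^2 = 256 ≡ 62
93^8 ≡ 62^2 = 3844 ≡ 61
93^16 ≡ 61^2 = 3721 ≡ 35
93^32 ≡ 35^2 = 1225 ≡ 61
93^64 ≡ 61^2 = 3721 ≡ 35
74 = 64 + 8 + 2, so 93^74 ≡ 35·61·16 ≡ 16 (mod 97)
96·16 = 1536 ≡ 81 (mod 97)
16 ≠ 81, so verification fails.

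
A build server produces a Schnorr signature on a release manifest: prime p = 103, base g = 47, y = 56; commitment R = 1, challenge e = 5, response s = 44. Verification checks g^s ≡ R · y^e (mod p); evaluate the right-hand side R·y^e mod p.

46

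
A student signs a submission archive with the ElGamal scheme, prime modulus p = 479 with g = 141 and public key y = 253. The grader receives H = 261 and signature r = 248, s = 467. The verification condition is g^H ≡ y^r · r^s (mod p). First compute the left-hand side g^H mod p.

141^2 = 19881 ≡ 242
141^4 ≡ 242^2 = 58564 ≡ 126
141^8 ≡ 126^2 = 15876 ≡ 69
141^16 ≡ 69^2 = 4761 ≡ 450
141^32 ≡ 450^2 = 202500 ≡ 362
141^64 ≡ 362^2 = 131044 ≡ 277
141^128 ≡ 277^2 = 76729 ≡ 89
141^256 ≡ 89^2 = 7921 ≡ 257
261 = 256 + 4 + 1, so 141^261 ≡ 257·126·141 ≡ 34 (mod 479)

34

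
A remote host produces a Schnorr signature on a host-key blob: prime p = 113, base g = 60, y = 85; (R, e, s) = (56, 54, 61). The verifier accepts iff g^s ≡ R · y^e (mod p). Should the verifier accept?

accept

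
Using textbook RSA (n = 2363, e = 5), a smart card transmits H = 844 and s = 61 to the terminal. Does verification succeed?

s^2 ≡ 61^2 = 3721 ≡ 1358
s^4 ≡ 1358^2 = 1844164 ≡ 1024
5 = 4 + 1, so s^5 ≡ 1024·61 ≡ 1026 (mod 2363)
s^5 mod 2363 = 1026, but H = 844.

fails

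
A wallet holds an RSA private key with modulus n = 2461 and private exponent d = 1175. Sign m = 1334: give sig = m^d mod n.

m^2 ≡ 1334^2 = 1779556 ≡ 253
m^4 ≡ 253^2 = 64009 ≡ 23
m^8 ≡ 23^2 = 529
m^16 ≡ 529^2 = 279841 ≡ 1748
m^32 ≡ 1748^2 = 3055504 ≡ 1403
m^64 ≡ 1403^2 = 1968409 ≡ 2070
m^128 ≡ 2070^2 = 4284900 ≡ 299
m^256 ≡ 299^2 = 89401 ≡ 805
m^512 ≡ 805^2 = 648025 ≡ 782
m^1024 ≡ 782^2 = 611524 ≡ 1196
1175 = 1024 + 128 + 16 + 4 + 2 + 1, so m^1175 ≡ 1196·299·1748·23·253·1334 ≡ 1840 (mod 2461)

1840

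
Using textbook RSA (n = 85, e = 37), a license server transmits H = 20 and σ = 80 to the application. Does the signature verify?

σ^37 mod 85 = 20
20 = H, so the signature checks out.

verifies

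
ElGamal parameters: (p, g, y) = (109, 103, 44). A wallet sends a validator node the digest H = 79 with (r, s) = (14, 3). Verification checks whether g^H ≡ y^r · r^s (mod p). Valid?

Left side g^H mod p:
Squares mod 109: 103^1≡103, 103^2≡36, 103^4≡97, 103^8≡35, 103^16≡26, 103^32≡22, 103^64≡48
79 = 64 + 8 + 4 + 2 + 1, so 103^79 ≡ 48·35·97·36·103 ≡ 10 (mod 109)
Right side y^r · r^s mod p:
Squares mod 109: 44^1≡44, 44^2≡83, 44^4≡22, 44^8≡48
14 = 8 + 4 + 2, so 44^14 ≡ 48·22·83 ≡ 12 (mod 109)
Squares mod 109: 14^1≡14, 14^2≡87
3 = 2 + 1, so 14^3 ≡ 87·14 ≡ 19 (mod 109)
12·19 = 228 ≡ 10 (mod 109)
10 ≡ 10 (mod 109), so the signature is genuine.

yes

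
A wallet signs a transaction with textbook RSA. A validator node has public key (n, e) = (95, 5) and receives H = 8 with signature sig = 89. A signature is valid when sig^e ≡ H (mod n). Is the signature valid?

invalid

Squares mod 95: sig^1≡89, sig^2≡36, sig^4≡61
5 = 4 + 1, so sig^5 ≡ 61·89 ≡ 14 (mod 95)
sig^5 mod 95 = 14, but H = 8.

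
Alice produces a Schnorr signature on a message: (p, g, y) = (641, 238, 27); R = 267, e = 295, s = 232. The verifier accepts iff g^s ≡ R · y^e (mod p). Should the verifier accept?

accept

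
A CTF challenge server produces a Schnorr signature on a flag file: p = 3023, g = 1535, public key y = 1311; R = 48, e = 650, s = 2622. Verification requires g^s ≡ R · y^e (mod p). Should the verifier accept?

accept

g^s mod p:
Squares mod 3023: 1535^1≡1535, 1535^2≡1308, 1535^4≡2869, 1535^8≡2555, 1535^16≡1368, 1535^32≡187, 1535^64≡1716, 1535^128≡254, 1535^256≡1033, 1535^512≡2993, 1535^1024≡900, 1535^2048≡2859
2622 = 2048 + 512 + 32 + 16 + 8 + 4 + 2, so 1535^2622 ≡ 2859·2993·187·1368·2555·2869·1308 ≡ 2877 (mod 3023)
R · y^e mod p:
Squares mod 3023: 1311^1≡1311, 1311^2≡1657, 1311^4≡765, 1311^8≡1786, 1311^16≡531, 1311^32≡822, 1311^64≡1555, 1311^128≡2648, 1311^256≡1567, 1311^512≡813
650 = 512 + 128 + 8 + 2, so 1311^650 ≡ 813·2648·1786·1657 ≡ 2894 (mod 3023)
48·2894 = 138912 ≡ 2877 (mod 3023)
2877 ≡ 2877 (mod 3023); signature holds.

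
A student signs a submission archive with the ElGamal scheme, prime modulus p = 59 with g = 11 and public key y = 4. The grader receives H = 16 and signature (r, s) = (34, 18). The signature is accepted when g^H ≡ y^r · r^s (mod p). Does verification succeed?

Left side g^H mod p:
11^2 = 121 ≡ 3
11^4 ≡ 3^2 = 9
11^8 ≡ 9^2 = 81 ≡ 22
11^16 ≡ 22^2 = 484 ≡ 12
Right side y^r · r^s mod p:
4^2 = 16
4^4 ≡ 16^2 = 256 ≡ 20
4^8 ≡ 20^2 = 400 ≡ 46
4^16 ≡ 46^2 = 2116 ≡ 51
4^32 ≡ 51^2 = 2601 ≡ 5
34 = 32 + 2, so 4^34 ≡ 5·16 ≡ 21 (mod 59)
34^2 = 1156 ≡ 35
34^4 ≡ 35^2 = 1225 ≡ 45
34^8 ≡ 45^2 = 2025 ≡ 19
34^16 ≡ 19^2 = 361 ≡ 7
18 = 16 + 2, so 34^18 ≡ 7·35 ≡ 9 (mod 59)
21·9 = 189 ≡ 12 (mod 59)
12 ≡ 12 (mod 59), so the signature is genuine.

passes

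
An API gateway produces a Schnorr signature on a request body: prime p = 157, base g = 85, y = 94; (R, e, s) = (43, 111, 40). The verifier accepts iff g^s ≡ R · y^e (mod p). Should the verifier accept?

accept

g^s mod p:
85^2 = 7225 ≡ 3
85^4 ≡ 3^2 = 9
85^8 ≡ 9^2 = 81
85^16 ≡ 81^2 = 6561 ≡ 124
85^32 ≡ 124^2 = 15376 ≡ 147
40 = 32 + 8, so 85^40 ≡ 147·81 ≡ 132 (mod 157)
R · y^e mod p:
94^2 = 8836 ≡ 44
94^4 ≡ 44^2 = 1936 ≡ 52
94^8 ≡ 52^2 = 2704 ≡ 35
94^16 ≡ 35^2 = 1225 ≡ 126
94^32 ≡ 126^2 = 15876 ≡ 19
94^64 ≡ 19^2 = 361 ≡ 47
111 = 64 + 32 + 8 + 4 + 2 + 1, so 94^111 ≡ 47·19·35·52·44·94 ≡ 98 (mod 157)
43·98 = 4214 ≡ 132 (mod 157)
132 ≡ 132 (mod 157); signature holds.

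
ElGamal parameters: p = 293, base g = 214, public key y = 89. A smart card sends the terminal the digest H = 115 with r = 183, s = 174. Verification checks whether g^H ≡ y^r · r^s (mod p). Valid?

Left side g^H mod p:
214^2 = 45796 ≡ 88
214^4 ≡ 88^2 = 7744 ≡ 126
214^8 ≡ 126^2 = 15876 ≡ 54
214^16 ≡ 54^2 = 2916 ≡ 279
214^32 ≡ 279^2 = 77841 ≡ 196
214^64 ≡ 196^2 = 38416 ≡ 33
115 = 64 + 32 + 16 + 2 + 1, so 214^115 ≡ 33·196·279·88·214 ≡ 265 (mod 293)
Right side y^r · r^s mod p:
89^2 = 7921 ≡ 10
89^4 ≡ 10^2 = 100
89^8 ≡ 100^2 = 10000 ≡ 38
89^16 ≡ 38^2 = 1444 ≡ 272
89^32 ≡ 272^2 = 73984 ≡ 148
89^64 ≡ 148^2 = 21904 ≡ 222
89^128 ≡ 222^2 = 49284 ≡ 60
183 = 128 + 32 + 16 + 4 + 2 + 1, so 89^183 ≡ 60·148·272·100·10·89 ≡ 128 (mod 293)
183^2 = 33489 ≡ 87
183^4 ≡ 87^2 = 7569 ≡ 244
183^8 ≡ 244^2 = 59536 ≡ 57
183^16 ≡ 57^2 = 3249 ≡ 26
183^32 ≡ 26^2 = 676 ≡ 90
183^64 ≡ 90^2 = 8100 ≡ 189
183^128 ≡ 189^2 = 35721 ≡ 268
174 = 128 + 32 + 8 + 4 + 2, so 183^174 ≡ 268·90·57·244·87 ≡ 247 (mod 293)
128·247 = 31616 ≡ 265 (mod 293)
265 ≡ 265 (mod 293), so the signature is genuine.

yes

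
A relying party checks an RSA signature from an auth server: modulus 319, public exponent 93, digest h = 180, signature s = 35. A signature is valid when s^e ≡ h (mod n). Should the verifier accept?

s^2 ≡ 35^2 = 1225 ≡ 268
s^4 ≡ 268^2 = 71824 ≡ 49
s^8 ≡ 49^2 = 2401 ≡ 168
s^16 ≡ 168^2 = 28224 ≡ 152
s^32 ≡ 152^2 = 23104 ≡ 136
s^64 ≡ 136^2 = 18496 ≡ 313
93 = 64 + 16 + 8 + 4 + 1, so s^93 ≡ 313·152·168·49·35 ≡ 283 (mod 319)
s^93 mod 319 = 283, but h = 180.

reject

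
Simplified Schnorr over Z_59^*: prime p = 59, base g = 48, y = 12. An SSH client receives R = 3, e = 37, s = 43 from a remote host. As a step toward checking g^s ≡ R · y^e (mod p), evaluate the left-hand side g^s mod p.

48^43 mod 59 = 4

4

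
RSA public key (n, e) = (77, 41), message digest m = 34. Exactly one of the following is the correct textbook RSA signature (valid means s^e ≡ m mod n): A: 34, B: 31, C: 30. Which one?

A

Candidate A: Squares mod 77: 34^1≡34, 34^2≡1, 34^4≡1, 34^8≡1, 34^16≡1, 34^32≡1; 41 = 32 + 8 + 1, so 34^41 ≡ 1·1·34 ≡ 34 (mod 77)
  → matches m = 34
Candidate B: Squares mod 77: 31^1≡31, 31^2≡37, 31^4≡60, 31^8≡58, 31^16≡53, 31^32≡37; 41 = 32 + 8 + 1, so 31^41 ≡ 37·58·31 ≡ 75 (mod 77)
Candidate C: Squares mod 77: 30^1≡30, 30^2≡53, 30^4≡37, 30^8≡60, 30^16≡58, 30^32≡53; 41 = 32 + 8 + 1, so 30^41 ≡ 53·60·30 ≡ 74 (mod 77)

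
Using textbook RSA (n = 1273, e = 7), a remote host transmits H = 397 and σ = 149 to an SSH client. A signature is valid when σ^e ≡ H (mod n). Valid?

σ^2 ≡ 149^2 = 22201 ≡ 560
σ^4 ≡ 560^2 = 313600 ≡ 442
7 = 4 + 2 + 1, so σ^7 ≡ 442·560·149 ≡ 397 (mod 1273)
397 = H, so the signature checks out.

yes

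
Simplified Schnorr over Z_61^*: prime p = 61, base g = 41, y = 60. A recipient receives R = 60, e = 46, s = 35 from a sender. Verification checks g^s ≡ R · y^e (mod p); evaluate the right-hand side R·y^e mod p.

60^2 = 3600 ≡ 1
60^4 ≡ 1^2 = 1
60^8 ≡ 1^2 = 1
60^16 ≡ 1^2 = 1
60^32 ≡ 1^2 = 1
46 = 32 + 8 + 4 + 2, so 60^46 ≡ 1·1·1·1 ≡ 1 (mod 61)
R · y^e ≡ 60·1 = 60 ≡ 60 (mod 61)

60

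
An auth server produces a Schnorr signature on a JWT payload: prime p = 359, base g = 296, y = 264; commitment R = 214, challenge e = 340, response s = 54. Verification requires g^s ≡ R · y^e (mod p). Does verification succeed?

fails

g^s mod p:
Squares mod 359: 296^1≡296, 296^2≡20, 296^4≡41, 296^8≡245, 296^16≡72, 296^32≡158
54 = 32 + 16 + 4 + 2, so 296^54 ≡ 158·72·41·20 ≡ 64 (mod 359)
R · y^e mod p:
Squares mod 359: 264^1≡264, 264^2≡50, 264^4≡346, 264^8≡169, 264^16≡200, 264^32≡151, 264^64≡184, 264^128≡110, 264^256≡253
340 = 256 + 64 + 16 + 4, so 264^340 ≡ 253·184·200·346 ≡ 214 (mod 359)
214·214 = 45796 ≡ 203 (mod 359)
64 ≠ 203; the check fails.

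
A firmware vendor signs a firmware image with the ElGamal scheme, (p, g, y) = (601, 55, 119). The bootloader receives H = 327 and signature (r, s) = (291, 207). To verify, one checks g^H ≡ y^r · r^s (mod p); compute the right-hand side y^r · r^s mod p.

119^2 = 14161 ≡ 338
119^4 ≡ 338^2 = 114244 ≡ 54
119^8 ≡ 54^2 = 2916 ≡ 512
119^16 ≡ 512^2 = 262144 ≡ 108
119^32 ≡ 108^2 = 11664 ≡ 245
119^64 ≡ 245^2 = 60025 ≡ 526
119^128 ≡ 526^2 = 276676 ≡ 216
119^256 ≡ 216^2 = 46656 ≡ 379
291 = 256 + 32 + 2 + 1, so 119^291 ≡ 379·245·338·119 ≡ 278 (mod 601)
291^2 = 84681 ≡ 541
291^4 ≡ 541^2 = 292681 ≡ 595
291^8 ≡ 595^2 = 354025 ≡ 36
291^16 ≡ 36^2 = 1296 ≡ 94
291^32 ≡ 94^2 = 8836 ≡ 422
291^64 ≡ 422^2 = 178084 ≡ 188
291^128 ≡ 188^2 = 35344 ≡ 486
207 = 128 + 64 + 8 + 4 + 2 + 1, so 291^207 ≡ 486·188·36·595·541·291 ≡ 158 (mod 601)
y^r · r^s ≡ 278·158 = 43924 ≡ 51 (mod 601)

51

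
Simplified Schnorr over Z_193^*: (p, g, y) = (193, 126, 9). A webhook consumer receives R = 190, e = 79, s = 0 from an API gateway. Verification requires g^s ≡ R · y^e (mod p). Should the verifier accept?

reject

g^s mod p:
126^0 mod 193 = 1
R · y^e mod p:
Squares mod 193: 9^1≡9, 9^2≡81, 9^4≡192, 9^8≡1, 9^16≡1, 9^32≡1, 9^64≡1
79 = 64 + 8 + 4 + 2 + 1, so 9^79 ≡ 1·1·192·81·9 ≡ 43 (mod 193)
190·43 = 8170 ≡ 64 (mod 193)
1 ≠ 64; the check fails.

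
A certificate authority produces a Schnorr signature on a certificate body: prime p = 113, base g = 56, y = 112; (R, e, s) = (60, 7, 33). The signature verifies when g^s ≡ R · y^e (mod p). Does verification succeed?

g^s mod p:
56^2 = 3136 ≡ 85
56^4 ≡ 85^2 = 7225 ≡ 106
56^8 ≡ 106^2 = 11236 ≡ 49
56^16 ≡ 49^2 = 2401 ≡ 28
56^32 ≡ 28^2 = 784 ≡ 106
33 = 32 + 1, so 56^33 ≡ 106·56 ≡ 60 (mod 113)
R · y^e mod p:
112^2 = 12544 ≡ 1
112^4 ≡ 1^2 = 1
7 = 4 + 2 + 1, so 112^7 ≡ 1·1·112 ≡ 112 (mod 113)
60·112 = 6720 ≡ 53 (mod 113)
60 ≠ 53; the check fails.

fails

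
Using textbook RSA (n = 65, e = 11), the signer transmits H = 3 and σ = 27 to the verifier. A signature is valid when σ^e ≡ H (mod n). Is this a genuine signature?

σ^2 ≡ 27^2 = 729 ≡ 14
σ^4 ≡ 14^2 = 196 ≡ 1
σ^8 ≡ 1^2 = 1
11 = 8 + 2 + 1, so σ^11 ≡ 1·14·27 ≡ 53 (mod 65)
σ^11 mod 65 = 53, but H = 3.

forged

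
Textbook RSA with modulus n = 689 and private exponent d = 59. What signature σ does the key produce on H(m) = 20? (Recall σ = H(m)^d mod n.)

392

(H(m))^2 ≡ 20^2 = 400
(H(m))^4 ≡ 400^2 = 160000 ≡ 152
(H(m))^8 ≡ 152^2 = 23104 ≡ 367
(H(m))^16 ≡ 367^2 = 134689 ≡ 334
(H(m))^32 ≡ 334^2 = 111556 ≡ 627
59 = 32 + 16 + 8 + 2 + 1, so (H(m))^59 ≡ 627·334·367·400·20 ≡ 392 (mod 689)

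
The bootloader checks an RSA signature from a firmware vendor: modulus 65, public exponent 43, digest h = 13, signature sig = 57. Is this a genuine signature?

forged

sig^43 mod 65 = 8
The recovered value 8 does not match the digest 13.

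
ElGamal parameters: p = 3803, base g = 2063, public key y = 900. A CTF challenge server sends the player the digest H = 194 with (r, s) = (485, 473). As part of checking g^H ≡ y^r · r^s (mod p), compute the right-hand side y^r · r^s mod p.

2018

900^2 = 810000 ≡ 3764
900^4 ≡ 3764^2 = 14167696 ≡ 1521
900^8 ≡ 1521^2 = 2313441 ≡ 1217
900^16 ≡ 1217^2 = 1481089 ≡ 1722
900^32 ≡ 1722^2 = 2965284 ≡ 2747
900^64 ≡ 2747^2 = 7546009 ≡ 857
900^128 ≡ 857^2 = 734449 ≡ 470
900^256 ≡ 470^2 = 220900 ≡ 326
485 = 256 + 128 + 64 + 32 + 4 + 1, so 900^485 ≡ 326·470·857·2747·1521·900 ≡ 656 (mod 3803)
485^2 = 235225 ≡ 3242
485^4 ≡ 3242^2 = 10510564 ≡ 2875
485^8 ≡ 2875^2 = 8265625 ≡ 1706
485^16 ≡ 1706^2 = 2910436 ≡ 1141
485^32 ≡ 1141^2 = 1301881 ≡ 1255
485^64 ≡ 1255^2 = 1575025 ≡ 583
485^128 ≡ 583^2 = 339889 ≡ 1422
485^256 ≡ 1422^2 = 2022084 ≡ 2691
473 = 256 + 128 + 64 + 16 + 8 + 1, so 485^473 ≡ 2691·1422·583·1141·1706·485 ≡ 3122 (mod 3803)
y^r · r^s ≡ 656·3122 = 2048032 ≡ 2018 (mod 3803)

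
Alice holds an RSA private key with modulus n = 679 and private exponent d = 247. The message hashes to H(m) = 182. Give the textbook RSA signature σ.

574

(H(m))^2 ≡ 182^2 = 33124 ≡ 532
(H(m))^4 ≡ 532^2 = 283024 ≡ 560
(H(m))^8 ≡ 560^2 = 313600 ≡ 581
(H(m))^16 ≡ 581^2 = 337561 ≡ 98
(H(m))^32 ≡ 98^2 = 9604 ≡ 98
(H(m))^64 ≡ 98^2 = 9604 ≡ 98
(H(m))^128 ≡ 98^2 = 9604 ≡ 98
247 = 128 + 64 + 32 + 16 + 4 + 2 + 1, so (H(m))^247 ≡ 98·98·98·98·560·532·182 ≡ 574 (mod 679)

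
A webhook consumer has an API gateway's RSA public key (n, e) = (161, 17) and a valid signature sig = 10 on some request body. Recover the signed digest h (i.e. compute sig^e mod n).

40

Squares mod 161: sig^1≡10, sig^2≡100, sig^4≡18, sig^8≡2, sig^16≡4
17 = 16 + 1, so sig^17 ≡ 4·10 ≡ 40 (mod 161)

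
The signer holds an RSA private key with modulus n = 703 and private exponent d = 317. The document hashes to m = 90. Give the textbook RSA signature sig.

Squares mod 703: m^1≡90, m^2≡367, m^4≡416, m^8≡118, m^16≡567, m^32≡218, m^64≡423, m^128≡367, m^256≡416
317 = 256 + 32 + 16 + 8 + 4 + 1, so m^317 ≡ 416·218·567·118·416·90 ≡ 108 (mod 703)

108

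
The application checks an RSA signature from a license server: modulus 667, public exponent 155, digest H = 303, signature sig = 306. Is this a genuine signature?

forged

sig^2 ≡ 306^2 = 93636 ≡ 256
sig^4 ≡ 256^2 = 65536 ≡ 170
sig^8 ≡ 170^2 = 28900 ≡ 219
sig^16 ≡ 219^2 = 47961 ≡ 604
sig^32 ≡ 604^2 = 364816 ≡ 634
sig^64 ≡ 634^2 = 401956 ≡ 422
sig^128 ≡ 422^2 = 178084 ≡ 662
155 = 128 + 16 + 8 + 2 + 1, so sig^155 ≡ 662·604·219·256·306 ≡ 306 (mod 667)
sig^155 mod 667 = 306, but H = 303.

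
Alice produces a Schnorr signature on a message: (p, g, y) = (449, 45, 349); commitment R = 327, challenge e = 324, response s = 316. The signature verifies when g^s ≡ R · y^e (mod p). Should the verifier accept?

g^s mod p:
45^316 mod 449 = 122
R · y^e mod p:
349^324 mod 449 = 67
327·67 = 21909 ≡ 357 (mod 449)
122 ≠ 357; the check fails.

reject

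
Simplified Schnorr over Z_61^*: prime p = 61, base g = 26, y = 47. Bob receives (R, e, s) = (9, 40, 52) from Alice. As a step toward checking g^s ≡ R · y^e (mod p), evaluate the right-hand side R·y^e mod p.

47^2 = 2209 ≡ 13
47^4 ≡ 13^2 = 169 ≡ 47
47^8 ≡ 47^2 = 2209 ≡ 13
47^16 ≡ 13^2 = 169 ≡ 47
47^32 ≡ 47^2 = 2209 ≡ 13
40 = 32 + 8, so 47^40 ≡ 13·13 ≡ 47 (mod 61)
R · y^e ≡ 9·47 = 423 ≡ 57 (mod 61)

57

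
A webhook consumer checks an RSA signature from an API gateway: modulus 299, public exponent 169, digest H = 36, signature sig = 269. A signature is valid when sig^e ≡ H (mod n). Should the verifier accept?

reject

sig^2 ≡ 269^2 = 72361 ≡ 3
sig^4 ≡ 3^2 = 9
sig^8 ≡ 9^2 = 81
sig^16 ≡ 81^2 = 6561 ≡ 282
sig^32 ≡ 282^2 = 79524 ≡ 289
sig^64 ≡ 289^2 = 83521 ≡ 100
sig^128 ≡ 100^2 = 10000 ≡ 133
169 = 128 + 32 + 8 + 1, so sig^169 ≡ 133·289·81·269 ≡ 9 (mod 299)
The recovered value 9 does not match the digest 36.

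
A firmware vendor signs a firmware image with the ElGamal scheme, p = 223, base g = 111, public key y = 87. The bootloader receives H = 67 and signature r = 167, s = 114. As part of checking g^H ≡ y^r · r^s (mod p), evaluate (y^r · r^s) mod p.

95

87^2 = 7569 ≡ 210
87^4 ≡ 210^2 = 44100 ≡ 169
87^8 ≡ 169^2 = 28561 ≡ 17
87^16 ≡ 17^2 = 289 ≡ 66
87^32 ≡ 66^2 = 4356 ≡ 119
87^64 ≡ 119^2 = 14161 ≡ 112
87^128 ≡ 112^2 = 12544 ≡ 56
167 = 128 + 32 + 4 + 2 + 1, so 87^167 ≡ 56·119·169·210·87 ≡ 59 (mod 223)
167^2 = 27889 ≡ 14
167^4 ≡ 14^2 = 196
167^8 ≡ 196^2 = 38416 ≡ 60
167^16 ≡ 60^2 = 3600 ≡ 32
167^32 ≡ 32^2 = 1024 ≡ 132
167^64 ≡ 132^2 = 17424 ≡ 30
114 = 64 + 32 + 16 + 2, so 167^114 ≡ 30·132·32·14 ≡ 115 (mod 223)
y^r · r^s ≡ 59·115 = 6785 ≡ 95 (mod 223)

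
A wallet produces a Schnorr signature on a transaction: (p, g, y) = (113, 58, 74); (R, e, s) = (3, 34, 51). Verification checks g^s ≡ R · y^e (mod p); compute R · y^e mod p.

38

74^2 = 5476 ≡ 52
74^4 ≡ 52^2 = 2704 ≡ 105
74^8 ≡ 105^2 = 11025 ≡ 64
74^16 ≡ 64^2 = 4096 ≡ 28
74^32 ≡ 28^2 = 784 ≡ 106
34 = 32 + 2, so 74^34 ≡ 106·52 ≡ 88 (mod 113)
R · y^e ≡ 3·88 = 264 ≡ 38 (mod 113)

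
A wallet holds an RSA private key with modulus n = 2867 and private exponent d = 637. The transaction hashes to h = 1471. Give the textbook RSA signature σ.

1177

h^637 mod 2867 = 1177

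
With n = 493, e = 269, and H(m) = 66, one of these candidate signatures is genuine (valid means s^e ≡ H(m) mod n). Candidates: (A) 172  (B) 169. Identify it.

A

Candidate A: 172^2 = 29584 ≡ 4; 172^4 ≡ 4^2 = 16; 172^8 ≡ 16^2 = 256; 172^16 ≡ 256^2 = 65536 ≡ 460; 172^32 ≡ 460^2 = 211600 ≡ 103; 172^64 ≡ 103^2 = 10609 ≡ 256; 172^128 ≡ 256^2 = 65536 ≡ 460; 172^256 ≡ 460^2 = 211600 ≡ 103; 269 = 256 + 8 + 4 + 1, so 172^269 ≡ 103·256·16·172 ≡ 66 (mod 493)
  → matches H(m) = 66
Candidate B: 169^2 = 28561 ≡ 460; 169^4 ≡ 460^2 = 211600 ≡ 103; 169^8 ≡ 103^2 = 10609 ≡ 256; 169^16 ≡ 256^2 = 65536 ≡ 460; 169^32 ≡ 460^2 = 211600 ≡ 103; 169^64 ≡ 103^2 = 10609 ≡ 256; 169^128 ≡ 256^2 = 65536 ≡ 460; 169^256 ≡ 460^2 = 211600 ≡ 103; 269 = 256 + 8 + 4 + 1, so 169^269 ≡ 103·256·103·169 ≡ 339 (mod 493)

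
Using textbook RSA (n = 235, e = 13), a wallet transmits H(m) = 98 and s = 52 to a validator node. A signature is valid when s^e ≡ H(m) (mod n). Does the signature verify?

does not verify

s^13 mod 235 = 137
137 ≠ 98, so verification fails.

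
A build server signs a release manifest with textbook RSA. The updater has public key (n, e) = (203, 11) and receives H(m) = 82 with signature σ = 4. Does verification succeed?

Squares mod 203: σ^1≡4, σ^2≡16, σ^4≡53, σ^8≡170
11 = 8 + 2 + 1, so σ^11 ≡ 170·16·4 ≡ 121 (mod 203)
121 ≠ 82, so verification fails.

fails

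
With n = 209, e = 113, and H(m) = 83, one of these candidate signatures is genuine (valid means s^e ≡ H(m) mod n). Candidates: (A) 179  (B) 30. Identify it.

B

Candidate A: 179^113 mod 209 = 126
Candidate B: 30^113 mod 209 = 83
  → matches H(m) = 83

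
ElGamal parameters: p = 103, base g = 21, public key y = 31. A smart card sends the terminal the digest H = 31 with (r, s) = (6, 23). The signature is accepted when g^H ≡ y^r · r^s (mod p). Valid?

Left side g^H mod p:
Squares mod 103: 21^1≡21, 21^2≡29, 21^4≡17, 21^8≡83, 21^16≡91
31 = 16 + 8 + 4 + 2 + 1, so 21^31 ≡ 91·83·17·29·21 ≡ 51 (mod 103)
Right side y^r · r^s mod p:
Squares mod 103: 31^1≡31, 31^2≡34, 31^4≡23
6 = 4 + 2, so 31^6 ≡ 23·34 ≡ 61 (mod 103)
Squares mod 103: 6^1≡6, 6^2≡36, 6^4≡60, 6^8≡98, 6^16≡25
23 = 16 + 4 + 2 + 1, so 6^23 ≡ 25·60·36·6 ≡ 65 (mod 103)
61·65 = 3965 ≡ 51 (mod 103)
51 ≡ 51 (mod 103), so the signature is genuine.

yes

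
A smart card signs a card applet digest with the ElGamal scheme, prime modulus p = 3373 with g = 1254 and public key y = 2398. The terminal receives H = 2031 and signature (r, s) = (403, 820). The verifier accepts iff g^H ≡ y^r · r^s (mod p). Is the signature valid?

invalid

Left side g^H mod p:
1254^2031 mod 3373 = 705
Right side y^r · r^s mod p:
2398^403 mod 3373 = 1115
403^820 mod 3373 = 1449
1115·1449 = 1615635 ≡ 3341 (mod 3373)
705 ≠ 3341, so verification fails.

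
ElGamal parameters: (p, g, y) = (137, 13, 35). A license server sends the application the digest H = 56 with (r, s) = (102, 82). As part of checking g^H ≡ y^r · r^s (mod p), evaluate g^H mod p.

16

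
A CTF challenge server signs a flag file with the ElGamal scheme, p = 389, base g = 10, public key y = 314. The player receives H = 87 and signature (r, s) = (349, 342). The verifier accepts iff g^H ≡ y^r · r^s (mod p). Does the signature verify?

Left side g^H mod p:
Squares mod 389: 10^1≡10, 10^2≡100, 10^4≡275, 10^8≡159, 10^16≡385, 10^32≡16, 10^64≡256
87 = 64 + 16 + 4 + 2 + 1, so 10^87 ≡ 256·385·275·100·10 ≡ 212 (mod 389)
Right side y^r · r^s mod p:
Squares mod 389: 314^1≡314, 314^2≡179, 314^4≡143, 314^8≡221, 314^16≡216, 314^32≡365, 314^64≡187, 314^128≡348, 314^256≡125
349 = 256 + 64 + 16 + 8 + 4 + 1, so 314^349 ≡ 125·187·216·221·143·314 ≡ 57 (mod 389)
Squares mod 389: 349^1≡349, 349^2≡44, 349^4≡380, 349^8≡81, 349^16≡337, 349^32≡370, 349^64≡361, 349^128≡6, 349^256≡36
342 = 256 + 64 + 16 + 4 + 2, so 349^342 ≡ 36·361·337·380·44 ≡ 304 (mod 389)
57·304 = 17328 ≡ 212 (mod 389)
212 ≡ 212 (mod 389), so the signature is genuine.

verifies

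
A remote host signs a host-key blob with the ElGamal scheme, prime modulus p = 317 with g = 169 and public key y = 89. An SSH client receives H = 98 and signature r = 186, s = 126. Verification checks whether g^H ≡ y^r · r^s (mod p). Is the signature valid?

valid

Left side g^H mod p:
Squares mod 317: 169^1≡169, 169^2≡31, 169^4≡10, 169^8≡100, 169^16≡173, 169^32≡131, 169^64≡43
98 = 64 + 32 + 2, so 169^98 ≡ 43·131·31 ≡ 273 (mod 317)
Right side y^r · r^s mod p:
Squares mod 317: 89^1≡89, 89^2≡313, 89^4≡16, 89^8≡256, 89^16≡234, 89^32≡232, 89^64≡251, 89^128≡235
186 = 128 + 32 + 16 + 8 + 2, so 89^186 ≡ 235·232·234·256·313 ≡ 173 (mod 317)
Squares mod 317: 186^1≡186, 186^2≡43, 186^4≡264, 186^8≡273, 186^16≡34, 186^32≡205, 186^64≡181
126 = 64 + 32 + 16 + 8 + 4 + 2, so 186^126 ≡ 181·205·34·273·264·43 ≡ 150 (mod 317)
173·150 = 25950 ≡ 273 (mod 317)
273 ≡ 273 (mod 317), so the signature is genuine.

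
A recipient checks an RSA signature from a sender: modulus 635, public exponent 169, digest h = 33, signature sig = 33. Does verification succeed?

passes

sig^169 mod 635 = 33
Since 33 equals the digest 33, verification succeeds.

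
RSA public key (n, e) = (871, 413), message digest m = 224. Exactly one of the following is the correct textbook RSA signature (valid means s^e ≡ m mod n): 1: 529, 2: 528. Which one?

1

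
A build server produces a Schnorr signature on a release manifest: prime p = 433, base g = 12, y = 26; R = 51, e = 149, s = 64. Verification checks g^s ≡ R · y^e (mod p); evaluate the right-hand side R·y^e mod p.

335

26^2 = 676 ≡ 243
26^4 ≡ 243^2 = 59049 ≡ 161
26^8 ≡ 161^2 = 25921 ≡ 374
26^16 ≡ 374^2 = 139876 ≡ 17
26^32 ≡ 17^2 = 289
26^64 ≡ 289^2 = 83521 ≡ 385
26^128 ≡ 385^2 = 148225 ≡ 139
149 = 128 + 16 + 4 + 1, so 26^149 ≡ 139·17·161·26 ≡ 66 (mod 433)
R · y^e ≡ 51·66 = 3366 ≡ 335 (mod 433)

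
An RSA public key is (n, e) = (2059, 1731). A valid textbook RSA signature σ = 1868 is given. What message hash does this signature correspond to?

σ^1731 mod 2059 = 278

278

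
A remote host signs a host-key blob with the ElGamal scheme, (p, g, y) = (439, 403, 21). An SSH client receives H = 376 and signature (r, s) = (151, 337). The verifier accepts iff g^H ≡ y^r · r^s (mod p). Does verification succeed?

passes

Left side g^H mod p:
Squares mod 439: 403^1≡403, 403^2≡418, 403^4≡2, 403^8≡4, 403^16≡16, 403^32≡256, 403^64≡125, 403^128≡260, 403^256≡433
376 = 256 + 64 + 32 + 16 + 8, so 403^376 ≡ 433·125·256·16·4 ≡ 49 (mod 439)
Right side y^r · r^s mod p:
Squares mod 439: 21^1≡21, 21^2≡2, 21^4≡4, 21^8≡16, 21^16≡256, 21^32≡125, 21^64≡260, 21^128≡433
151 = 128 + 16 + 4 + 2 + 1, so 21^151 ≡ 433·256·4·2·21 ≡ 84 (mod 439)
Squares mod 439: 151^1≡151, 151^2≡412, 151^4≡290, 151^8≡251, 151^16≡224, 151^32≡130, 151^64≡218, 151^128≡112, 151^256≡252
337 = 256 + 64 + 16 + 1, so 151^337 ≡ 252·218·224·151 ≡ 403 (mod 439)
84·403 = 33852 ≡ 49 (mod 439)
49 ≡ 49 (mod 439), so the signature is genuine.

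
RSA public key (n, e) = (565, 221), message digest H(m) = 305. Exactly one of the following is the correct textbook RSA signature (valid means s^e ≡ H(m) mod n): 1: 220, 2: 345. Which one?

2

Candidate 1: 220^2 = 48400 ≡ 375; 220^4 ≡ 375^2 = 140625 ≡ 505; 220^8 ≡ 505^2 = 255025 ≡ 210; 220^16 ≡ 210^2 = 44100 ≡ 30; 220^32 ≡ 30^2 = 900 ≡ 335; 220^64 ≡ 335^2 = 112225 ≡ 355; 220^128 ≡ 355^2 = 126025 ≡ 30; 221 = 128 + 64 + 16 + 8 + 4 + 1, so 220^221 ≡ 30·355·30·210·505·220 ≡ 260 (mod 565)
Candidate 2: 345^2 = 119025 ≡ 375; 345^4 ≡ 375^2 = 140625 ≡ 505; 345^8 ≡ 505^2 = 255025 ≡ 210; 345^16 ≡ 210^2 = 44100 ≡ 30; 345^32 ≡ 30^2 = 900 ≡ 335; 345^64 ≡ 335^2 = 112225 ≡ 355; 345^128 ≡ 355^2 = 126025 ≡ 30; 221 = 128 + 64 + 16 + 8 + 4 + 1, so 345^221 ≡ 30·355·30·210·505·345 ≡ 305 (mod 565)
  → matches H(m) = 305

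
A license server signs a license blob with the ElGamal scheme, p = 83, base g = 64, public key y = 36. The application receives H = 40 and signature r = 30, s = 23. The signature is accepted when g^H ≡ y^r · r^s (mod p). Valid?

Left side g^H mod p:
Squares mod 83: 64^1≡64, 64^2≡29, 64^4≡11, 64^8≡38, 64^16≡33, 64^32≡10
40 = 32 + 8, so 64^40 ≡ 10·38 ≡ 48 (mod 83)
Right side y^r · r^s mod p:
Squares mod 83: 36^1≡36, 36^2≡51, 36^4≡28, 36^8≡37, 36^16≡41
30 = 16 + 8 + 4 + 2, so 36^30 ≡ 41·37·28·51 ≡ 59 (mod 83)
Squares mod 83: 30^1≡30, 30^2≡70, 30^4≡3, 30^8≡9, 30^16≡81
23 = 16 + 4 + 2 + 1, so 30^23 ≡ 81·3·70·30 ≡ 16 (mod 83)
59·16 = 944 ≡ 31 (mod 83)
48 ≠ 31, so verification fails.

no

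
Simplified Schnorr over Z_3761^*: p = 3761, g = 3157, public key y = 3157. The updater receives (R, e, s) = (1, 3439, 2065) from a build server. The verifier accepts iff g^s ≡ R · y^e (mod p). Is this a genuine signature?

g^s mod p:
3157^2 = 9966649 ≡ 3760
3157^4 ≡ 3760^2 = 14137600 ≡ 1
3157^8 ≡ 1^2 = 1
3157^16 ≡ 1^2 = 1
3157^32 ≡ 1^2 = 1
3157^64 ≡ 1^2 = 1
3157^128 ≡ 1^2 = 1
3157^256 ≡ 1^2 = 1
3157^512 ≡ 1^2 = 1
3157^1024 ≡ 1^2 = 1
3157^2048 ≡ 1^2 = 1
2065 = 2048 + 16 + 1, so 3157^2065 ≡ 1·1·3157 ≡ 3157 (mod 3761)
R · y^e mod p:
3157^2 = 9966649 ≡ 3760
3157^4 ≡ 3760^2 = 14137600 ≡ 1
3157^8 ≡ 1^2 = 1
3157^16 ≡ 1^2 = 1
3157^32 ≡ 1^2 = 1
3157^64 ≡ 1^2 = 1
3157^128 ≡ 1^2 = 1
3157^256 ≡ 1^2 = 1
3157^512 ≡ 1^2 = 1
3157^1024 ≡ 1^2 = 1
3157^2048 ≡ 1^2 = 1
3439 = 2048 + 1024 + 256 + 64 + 32 + 8 + 4 + 2 + 1, so 3157^3439 ≡ 1·1·1·1·1·1·1·3760·3157 ≡ 604 (mod 3761)
1·604 = 604 ≡ 604 (mod 3761)
3157 ≠ 604; the check fails.

forged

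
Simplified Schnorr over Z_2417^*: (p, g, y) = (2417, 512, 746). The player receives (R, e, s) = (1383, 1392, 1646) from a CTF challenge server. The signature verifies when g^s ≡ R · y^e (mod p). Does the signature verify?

does not verify

g^s mod p:
512^2 = 262144 ≡ 1108
512^4 ≡ 1108^2 = 1227664 ≡ 2245
512^8 ≡ 2245^2 = 5040025 ≡ 580
512^16 ≡ 580^2 = 336400 ≡ 437
512^32 ≡ 437^2 = 190969 ≡ 26
512^64 ≡ 26^2 = 676
512^128 ≡ 676^2 = 456976 ≡ 163
512^256 ≡ 163^2 = 26569 ≡ 2399
512^512 ≡ 2399^2 = 5755201 ≡ 324
512^1024 ≡ 324^2 = 104976 ≡ 1045
1646 = 1024 + 512 + 64 + 32 + 8 + 4 + 2, so 512^1646 ≡ 1045·324·676·26·580·2245·1108 ≡ 2045 (mod 2417)
R · y^e mod p:
746^2 = 556516 ≡ 606
746^4 ≡ 606^2 = 367236 ≡ 2269
746^8 ≡ 2269^2 = 5148361 ≡ 151
746^16 ≡ 151^2 = 22801 ≡ 1048
746^32 ≡ 1048^2 = 1098304 ≡ 986
746^64 ≡ 986^2 = 972196 ≡ 562
746^128 ≡ 562^2 = 315844 ≡ 1634
746^256 ≡ 1634^2 = 2669956 ≡ 1588
746^512 ≡ 1588^2 = 2521744 ≡ 813
746^1024 ≡ 813^2 = 660969 ≡ 1128
1392 = 1024 + 256 + 64 + 32 + 16, so 746^1392 ≡ 1128·1588·562·986·1048 ≡ 15 (mod 2417)
1383·15 = 20745 ≡ 1409 (mod 2417)
2045 ≠ 1409; the check fails.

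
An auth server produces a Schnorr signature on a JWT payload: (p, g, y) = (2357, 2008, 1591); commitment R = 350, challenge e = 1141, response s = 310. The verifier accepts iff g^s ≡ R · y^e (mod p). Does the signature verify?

g^s mod p:
2008^2 = 4032064 ≡ 1594
2008^4 ≡ 1594^2 = 2540836 ≡ 2347
2008^8 ≡ 2347^2 = 5508409 ≡ 100
2008^16 ≡ 100^2 = 10000 ≡ 572
2008^32 ≡ 572^2 = 327184 ≡ 1918
2008^64 ≡ 1918^2 = 3678724 ≡ 1804
2008^128 ≡ 1804^2 = 3254416 ≡ 1756
2008^256 ≡ 1756^2 = 3083536 ≡ 580
310 = 256 + 32 + 16 + 4 + 2, so 2008^310 ≡ 580·1918·572·2347·1594 ≡ 1959 (mod 2357)
R · y^e mod p:
1591^2 = 2531281 ≡ 2220
1591^4 ≡ 2220^2 = 4928400 ≡ 2270
1591^8 ≡ 2270^2 = 5152900 ≡ 498
1591^16 ≡ 498^2 = 248004 ≡ 519
1591^32 ≡ 519^2 = 269361 ≡ 663
1591^64 ≡ 663^2 = 439569 ≡ 1167
1591^128 ≡ 1167^2 = 1361889 ≡ 1900
1591^256 ≡ 1900^2 = 3610000 ≡ 1433
1591^512 ≡ 1433^2 = 2053489 ≡ 542
1591^1024 ≡ 542^2 = 293764 ≡ 1496
1141 = 1024 + 64 + 32 + 16 + 4 + 1, so 1591^1141 ≡ 1496·1167·663·519·2270·1591 ≡ 1440 (mod 2357)
350·1440 = 504000 ≡ 1959 (mod 2357)
1959 ≡ 1959 (mod 2357); signature holds.

verifies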